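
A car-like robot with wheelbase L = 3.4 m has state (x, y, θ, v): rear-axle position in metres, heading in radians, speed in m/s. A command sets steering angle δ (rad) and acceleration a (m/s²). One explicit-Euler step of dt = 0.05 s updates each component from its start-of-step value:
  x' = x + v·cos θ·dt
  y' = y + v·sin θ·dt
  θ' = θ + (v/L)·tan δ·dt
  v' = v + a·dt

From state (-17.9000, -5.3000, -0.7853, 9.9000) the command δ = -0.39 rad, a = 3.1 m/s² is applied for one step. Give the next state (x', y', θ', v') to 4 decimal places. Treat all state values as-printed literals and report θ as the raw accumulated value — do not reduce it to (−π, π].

(-17.5499, -5.6500, -0.8451, 10.0550)

x' = -17.9000 + 9.9000·cos(-0.7853)·0.05 = -17.5499
y' = -5.3000 + 9.9000·sin(-0.7853)·0.05 = -5.6500
θ' = -0.7853 + (9.9000/3.4)·tan(-0.39)·0.05 = -0.8451
v' = 9.9000 + 3.1000·0.05 = 10.0550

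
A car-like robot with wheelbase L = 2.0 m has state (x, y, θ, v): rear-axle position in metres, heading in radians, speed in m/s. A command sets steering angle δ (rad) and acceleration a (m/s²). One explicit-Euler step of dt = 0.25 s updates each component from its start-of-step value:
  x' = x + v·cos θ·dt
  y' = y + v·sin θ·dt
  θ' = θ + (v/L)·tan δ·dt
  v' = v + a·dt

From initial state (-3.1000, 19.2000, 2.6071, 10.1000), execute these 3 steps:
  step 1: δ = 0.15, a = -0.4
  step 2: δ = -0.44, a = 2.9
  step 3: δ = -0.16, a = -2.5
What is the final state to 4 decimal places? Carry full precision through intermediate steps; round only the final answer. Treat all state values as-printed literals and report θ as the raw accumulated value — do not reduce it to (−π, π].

(-9.2249, 23.4814, 1.9931, 10.1000)

after step 1 (δ=0.15, a=-0.4): (-5.272831, 20.486246, 2.797908, 10.000000)
after step 2 (δ=-0.44, a=2.9): (-7.626630, 21.328642, 2.209433, 10.725000)
after step 3 (δ=-0.16, a=-2.5): (-9.224926, 23.481443, 1.993083, 10.100000)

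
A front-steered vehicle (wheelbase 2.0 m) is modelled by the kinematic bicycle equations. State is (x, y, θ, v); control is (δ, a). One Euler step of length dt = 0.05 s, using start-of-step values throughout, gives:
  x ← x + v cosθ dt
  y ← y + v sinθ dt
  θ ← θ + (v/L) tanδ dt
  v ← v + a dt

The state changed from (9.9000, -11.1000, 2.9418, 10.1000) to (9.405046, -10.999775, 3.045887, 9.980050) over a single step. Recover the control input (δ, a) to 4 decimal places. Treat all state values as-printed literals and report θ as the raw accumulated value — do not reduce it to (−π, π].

a = (v'−v)/dt = (-0.119950)/0.05 = -2.3990
Δθ = θ'−θ = 0.104087;  (v·dt/L) = 10.1000·0.05/2.0 = 0.252500
tan δ = Δθ·L/(v·dt) = 0.412226  →  δ = 0.3910

δ = 0.3910, a = -2.3990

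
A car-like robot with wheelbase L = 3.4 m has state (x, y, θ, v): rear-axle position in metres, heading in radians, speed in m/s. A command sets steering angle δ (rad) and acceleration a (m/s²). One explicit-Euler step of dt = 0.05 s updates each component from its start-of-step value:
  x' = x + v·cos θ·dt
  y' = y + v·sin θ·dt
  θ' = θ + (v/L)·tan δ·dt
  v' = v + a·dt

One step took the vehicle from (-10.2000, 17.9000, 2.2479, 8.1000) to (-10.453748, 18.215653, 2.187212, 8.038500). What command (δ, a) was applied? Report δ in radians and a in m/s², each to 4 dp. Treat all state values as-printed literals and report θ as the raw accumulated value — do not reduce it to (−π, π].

δ = -0.4712, a = -1.2300

a = (v'−v)/dt = (-0.061500)/0.05 = -1.2300
Δθ = θ'−θ = -0.060688;  (v·dt/L) = 8.1000·0.05/3.4 = 0.119118
tan δ = Δθ·L/(v·dt) = -0.509480  →  δ = -0.4712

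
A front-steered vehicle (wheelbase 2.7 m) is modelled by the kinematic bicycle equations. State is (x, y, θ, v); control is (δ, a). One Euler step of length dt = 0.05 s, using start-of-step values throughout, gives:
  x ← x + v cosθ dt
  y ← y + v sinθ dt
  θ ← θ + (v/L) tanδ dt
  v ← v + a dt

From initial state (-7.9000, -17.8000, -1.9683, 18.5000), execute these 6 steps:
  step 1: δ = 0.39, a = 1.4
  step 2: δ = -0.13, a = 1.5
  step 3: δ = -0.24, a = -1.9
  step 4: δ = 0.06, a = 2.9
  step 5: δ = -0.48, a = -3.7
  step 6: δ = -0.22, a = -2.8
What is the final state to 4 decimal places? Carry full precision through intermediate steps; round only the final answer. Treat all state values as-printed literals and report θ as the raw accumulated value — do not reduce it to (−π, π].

after step 1 (δ=0.39, a=1.4): (-8.258084, -18.652878, -1.827476, 18.570000)
after step 2 (δ=-0.13, a=1.5): (-8.493802, -19.550959, -1.872435, 18.645000)
after step 3 (δ=-0.24, a=-1.9): (-8.770760, -20.441119, -1.956930, 18.550000)
after step 4 (δ=0.06, a=2.9): (-9.120065, -21.300329, -1.936294, 18.695000)
after step 5 (δ=-0.48, a=-3.7): (-9.454158, -22.173335, -2.116532, 18.510000)
after step 6 (δ=-0.22, a=-2.8): (-9.934536, -22.964402, -2.193183, 18.370000)

(-9.9345, -22.9644, -2.1932, 18.3700)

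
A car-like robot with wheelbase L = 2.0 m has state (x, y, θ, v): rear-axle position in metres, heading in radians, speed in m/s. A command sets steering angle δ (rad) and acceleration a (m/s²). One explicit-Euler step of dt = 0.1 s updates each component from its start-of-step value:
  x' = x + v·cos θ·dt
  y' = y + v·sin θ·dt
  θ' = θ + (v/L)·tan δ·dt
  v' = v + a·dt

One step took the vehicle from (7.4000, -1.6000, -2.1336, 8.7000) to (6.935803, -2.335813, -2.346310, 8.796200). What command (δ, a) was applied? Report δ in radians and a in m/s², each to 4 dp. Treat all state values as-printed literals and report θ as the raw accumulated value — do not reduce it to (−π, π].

δ = -0.4548, a = 0.9620

a = (v'−v)/dt = (0.096200)/0.1 = 0.9620
Δθ = θ'−θ = -0.212710;  (v·dt/L) = 8.7000·0.1/2.0 = 0.435000
tan δ = Δθ·L/(v·dt) = -0.488989  →  δ = -0.4548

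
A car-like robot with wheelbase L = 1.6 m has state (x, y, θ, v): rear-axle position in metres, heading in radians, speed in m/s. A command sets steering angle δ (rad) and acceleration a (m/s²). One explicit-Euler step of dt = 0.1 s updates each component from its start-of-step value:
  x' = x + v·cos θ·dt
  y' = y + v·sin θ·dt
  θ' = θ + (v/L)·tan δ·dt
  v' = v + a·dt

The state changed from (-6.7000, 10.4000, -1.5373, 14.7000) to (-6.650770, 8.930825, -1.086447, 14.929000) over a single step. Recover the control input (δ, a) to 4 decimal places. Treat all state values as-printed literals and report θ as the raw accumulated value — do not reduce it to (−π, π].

δ = 0.4562, a = 2.2900

a = (v'−v)/dt = (0.229000)/0.1 = 2.2900
Δθ = θ'−θ = 0.450853;  (v·dt/L) = 14.7000·0.1/1.6 = 0.918750
tan δ = Δθ·L/(v·dt) = 0.490724  →  δ = 0.4562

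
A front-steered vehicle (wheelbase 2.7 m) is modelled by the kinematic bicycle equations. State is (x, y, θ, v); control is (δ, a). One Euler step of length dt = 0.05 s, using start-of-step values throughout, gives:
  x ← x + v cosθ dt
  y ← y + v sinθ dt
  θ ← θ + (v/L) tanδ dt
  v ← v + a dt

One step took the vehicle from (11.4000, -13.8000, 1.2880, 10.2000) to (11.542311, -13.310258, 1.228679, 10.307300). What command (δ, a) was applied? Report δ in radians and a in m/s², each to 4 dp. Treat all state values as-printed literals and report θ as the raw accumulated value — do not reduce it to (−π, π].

δ = -0.3043, a = 2.1460

a = (v'−v)/dt = (0.107300)/0.05 = 2.1460
Δθ = θ'−θ = -0.059321;  (v·dt/L) = 10.2000·0.05/2.7 = 0.188889
tan δ = Δθ·L/(v·dt) = -0.314052  →  δ = -0.3043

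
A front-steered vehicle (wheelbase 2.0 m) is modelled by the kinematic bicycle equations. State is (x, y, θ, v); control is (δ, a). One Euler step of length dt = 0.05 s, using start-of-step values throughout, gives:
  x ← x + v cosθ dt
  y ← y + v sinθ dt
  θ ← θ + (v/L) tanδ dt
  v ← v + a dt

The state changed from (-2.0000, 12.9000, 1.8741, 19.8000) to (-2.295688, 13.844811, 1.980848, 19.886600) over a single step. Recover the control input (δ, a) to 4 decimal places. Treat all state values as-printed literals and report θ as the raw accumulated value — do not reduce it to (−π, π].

a = (v'−v)/dt = (0.086600)/0.05 = 1.7320
Δθ = θ'−θ = 0.106748;  (v·dt/L) = 19.8000·0.05/2.0 = 0.495000
tan δ = Δθ·L/(v·dt) = 0.215653  →  δ = 0.2124

δ = 0.2124, a = 1.7320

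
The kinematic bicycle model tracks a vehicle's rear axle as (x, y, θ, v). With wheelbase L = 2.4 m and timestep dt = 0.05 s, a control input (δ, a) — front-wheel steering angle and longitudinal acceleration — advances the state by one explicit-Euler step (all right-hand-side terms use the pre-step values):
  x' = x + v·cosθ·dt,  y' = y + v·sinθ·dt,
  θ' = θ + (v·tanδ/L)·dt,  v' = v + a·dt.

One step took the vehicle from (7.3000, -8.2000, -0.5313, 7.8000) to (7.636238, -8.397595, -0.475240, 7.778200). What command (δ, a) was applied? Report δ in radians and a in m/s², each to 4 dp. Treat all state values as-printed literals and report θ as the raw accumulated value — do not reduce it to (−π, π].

a = (v'−v)/dt = (-0.021800)/0.05 = -0.4360
Δθ = θ'−θ = 0.056060;  (v·dt/L) = 7.8000·0.05/2.4 = 0.162500
tan δ = Δθ·L/(v·dt) = 0.344985  →  δ = 0.3322

δ = 0.3322, a = -0.4360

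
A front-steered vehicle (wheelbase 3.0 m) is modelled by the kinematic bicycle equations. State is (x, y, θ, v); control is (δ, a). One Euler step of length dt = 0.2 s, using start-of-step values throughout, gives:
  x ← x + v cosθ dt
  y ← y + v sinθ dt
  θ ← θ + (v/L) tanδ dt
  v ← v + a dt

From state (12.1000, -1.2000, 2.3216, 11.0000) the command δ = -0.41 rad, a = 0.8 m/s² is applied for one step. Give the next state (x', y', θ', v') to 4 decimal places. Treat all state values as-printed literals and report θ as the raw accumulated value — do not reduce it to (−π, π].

(10.5991, 0.4085, 2.0029, 11.1600)

x' = 12.1000 + 11.0000·cos(2.3216)·0.2 = 10.5991
y' = -1.2000 + 11.0000·sin(2.3216)·0.2 = 0.4085
θ' = 2.3216 + (11.0000/3.0)·tan(-0.41)·0.2 = 2.0029
v' = 11.0000 + 0.8000·0.2 = 11.1600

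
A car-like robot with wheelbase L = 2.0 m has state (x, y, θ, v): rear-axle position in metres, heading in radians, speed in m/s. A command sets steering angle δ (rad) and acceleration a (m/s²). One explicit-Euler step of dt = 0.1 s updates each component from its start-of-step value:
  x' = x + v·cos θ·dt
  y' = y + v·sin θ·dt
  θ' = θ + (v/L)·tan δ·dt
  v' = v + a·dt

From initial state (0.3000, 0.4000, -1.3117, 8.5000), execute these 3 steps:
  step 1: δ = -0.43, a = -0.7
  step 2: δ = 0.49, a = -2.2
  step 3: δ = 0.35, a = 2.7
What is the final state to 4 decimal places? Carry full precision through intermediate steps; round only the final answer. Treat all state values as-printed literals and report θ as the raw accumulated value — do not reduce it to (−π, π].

(0.8058, -2.0498, -1.1319, 8.4800)

after step 1 (δ=-0.43, a=-0.7): (0.517776, -0.421629, -1.506614, 8.430000)
after step 2 (δ=0.49, a=-2.2): (0.571845, -1.262893, -1.281791, 8.210000)
after step 3 (δ=0.35, a=2.7): (0.805829, -2.049844, -1.131947, 8.480000)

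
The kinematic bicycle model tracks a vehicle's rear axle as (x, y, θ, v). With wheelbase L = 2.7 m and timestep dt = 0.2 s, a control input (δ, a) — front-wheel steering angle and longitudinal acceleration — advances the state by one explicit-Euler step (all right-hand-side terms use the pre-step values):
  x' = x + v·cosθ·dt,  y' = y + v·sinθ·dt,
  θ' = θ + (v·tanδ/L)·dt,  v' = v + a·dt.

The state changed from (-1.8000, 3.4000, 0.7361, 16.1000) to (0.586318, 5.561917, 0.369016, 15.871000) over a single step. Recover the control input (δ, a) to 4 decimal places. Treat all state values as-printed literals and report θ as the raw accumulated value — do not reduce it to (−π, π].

δ = -0.2986, a = -1.1450

a = (v'−v)/dt = (-0.229000)/0.2 = -1.1450
Δθ = θ'−θ = -0.367084;  (v·dt/L) = 16.1000·0.2/2.7 = 1.192593
tan δ = Δθ·L/(v·dt) = -0.307803  →  δ = -0.2986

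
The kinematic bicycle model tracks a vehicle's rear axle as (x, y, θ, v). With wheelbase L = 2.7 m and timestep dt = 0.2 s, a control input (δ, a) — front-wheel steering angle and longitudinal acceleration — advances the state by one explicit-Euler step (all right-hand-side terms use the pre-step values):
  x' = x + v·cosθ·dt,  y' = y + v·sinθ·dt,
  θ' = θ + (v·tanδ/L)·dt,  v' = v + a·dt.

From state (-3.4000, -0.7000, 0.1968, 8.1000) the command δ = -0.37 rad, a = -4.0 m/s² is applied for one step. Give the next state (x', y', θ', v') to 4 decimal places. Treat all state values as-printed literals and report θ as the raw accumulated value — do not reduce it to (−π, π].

x' = -3.4000 + 8.1000·cos(0.1968)·0.2 = -1.8113
y' = -0.7000 + 8.1000·sin(0.1968)·0.2 = -0.3832
θ' = 0.1968 + (8.1000/2.7)·tan(-0.37)·0.2 = -0.0359
v' = 8.1000 − 4.0000·0.2 = 7.3000

(-1.8113, -0.3832, -0.0359, 7.3000)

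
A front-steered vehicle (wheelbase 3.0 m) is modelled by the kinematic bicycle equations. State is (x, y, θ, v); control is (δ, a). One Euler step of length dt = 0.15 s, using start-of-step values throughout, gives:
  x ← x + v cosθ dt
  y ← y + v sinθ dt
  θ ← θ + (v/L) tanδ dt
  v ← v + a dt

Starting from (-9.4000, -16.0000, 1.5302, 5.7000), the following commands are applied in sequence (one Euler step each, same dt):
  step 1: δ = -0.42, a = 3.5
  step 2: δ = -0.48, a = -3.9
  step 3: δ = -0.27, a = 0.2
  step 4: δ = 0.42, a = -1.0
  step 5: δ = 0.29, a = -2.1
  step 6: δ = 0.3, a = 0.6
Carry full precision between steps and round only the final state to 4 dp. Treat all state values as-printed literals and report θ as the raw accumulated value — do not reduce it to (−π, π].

after step 1 (δ=-0.42, a=3.5): (-9.365300, -15.145704, 1.402927, 6.225000)
after step 2 (δ=-0.48, a=-3.9): (-9.209287, -14.225080, 1.240887, 5.640000)
after step 3 (δ=-0.27, a=0.2): (-8.935219, -13.424704, 1.162841, 5.670000)
after step 4 (δ=0.42, a=-1.0): (-8.597797, -12.644001, 1.289444, 5.520000)
after step 5 (δ=0.29, a=-2.1): (-8.367899, -11.848557, 1.371806, 5.205000)
after step 6 (δ=0.3, a=0.6): (-8.213560, -11.083214, 1.452311, 5.295000)

(-8.2136, -11.0832, 1.4523, 5.2950)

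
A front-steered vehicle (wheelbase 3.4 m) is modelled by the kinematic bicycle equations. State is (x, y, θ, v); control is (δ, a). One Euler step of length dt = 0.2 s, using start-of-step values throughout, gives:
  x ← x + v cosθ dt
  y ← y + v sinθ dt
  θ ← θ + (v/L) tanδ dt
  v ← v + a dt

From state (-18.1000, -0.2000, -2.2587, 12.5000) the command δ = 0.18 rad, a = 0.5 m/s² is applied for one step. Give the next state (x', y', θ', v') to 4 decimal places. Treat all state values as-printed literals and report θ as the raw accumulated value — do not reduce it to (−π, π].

(-19.6873, -2.1314, -2.1249, 12.6000)

x' = -18.1000 + 12.5000·cos(-2.2587)·0.2 = -19.6873
y' = -0.2000 + 12.5000·sin(-2.2587)·0.2 = -2.1314
θ' = -2.2587 + (12.5000/3.4)·tan(0.18)·0.2 = -2.1249
v' = 12.5000 + 0.5000·0.2 = 12.6000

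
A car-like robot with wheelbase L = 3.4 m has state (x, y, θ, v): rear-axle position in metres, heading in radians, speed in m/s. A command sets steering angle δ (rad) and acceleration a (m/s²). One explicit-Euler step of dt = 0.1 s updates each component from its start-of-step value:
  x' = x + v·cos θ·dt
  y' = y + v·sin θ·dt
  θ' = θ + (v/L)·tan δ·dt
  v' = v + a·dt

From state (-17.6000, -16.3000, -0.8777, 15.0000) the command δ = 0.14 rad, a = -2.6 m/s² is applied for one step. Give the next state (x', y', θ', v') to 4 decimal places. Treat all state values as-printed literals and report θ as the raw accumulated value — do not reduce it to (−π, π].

x' = -17.6000 + 15.0000·cos(-0.8777)·0.1 = -16.6416
y' = -16.3000 + 15.0000·sin(-0.8777)·0.1 = -17.4539
θ' = -0.8777 + (15.0000/3.4)·tan(0.14)·0.1 = -0.8155
v' = 15.0000 − 2.6000·0.1 = 14.7400

(-16.6416, -17.4539, -0.8155, 14.7400)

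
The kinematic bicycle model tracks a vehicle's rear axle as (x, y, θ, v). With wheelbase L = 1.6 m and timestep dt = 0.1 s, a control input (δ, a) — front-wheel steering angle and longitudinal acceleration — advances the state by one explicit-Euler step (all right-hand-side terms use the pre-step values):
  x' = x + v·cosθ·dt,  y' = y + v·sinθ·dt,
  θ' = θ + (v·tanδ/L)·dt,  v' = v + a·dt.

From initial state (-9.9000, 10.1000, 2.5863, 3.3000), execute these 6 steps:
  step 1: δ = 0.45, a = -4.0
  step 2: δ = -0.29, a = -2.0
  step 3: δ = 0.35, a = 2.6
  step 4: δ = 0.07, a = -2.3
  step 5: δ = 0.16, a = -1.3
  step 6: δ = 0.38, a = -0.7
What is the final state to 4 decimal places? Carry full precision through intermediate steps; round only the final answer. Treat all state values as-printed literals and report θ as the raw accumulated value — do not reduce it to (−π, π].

after step 1 (δ=0.45, a=-4.0): (-10.180416, 10.273973, 2.685930, 2.900000)
after step 2 (δ=-0.29, a=-2.0): (-10.440827, 10.401590, 2.631843, 2.700000)
after step 3 (δ=0.35, a=2.6): (-10.676501, 10.533339, 2.693441, 2.960000)
after step 4 (δ=0.07, a=-2.3): (-10.943271, 10.661596, 2.706413, 2.730000)
after step 5 (δ=0.16, a=-1.3): (-11.190826, 10.776685, 2.733948, 2.600000)
after step 6 (δ=0.38, a=-0.7): (-11.429521, 10.879762, 2.798852, 2.530000)

(-11.4295, 10.8798, 2.7989, 2.5300)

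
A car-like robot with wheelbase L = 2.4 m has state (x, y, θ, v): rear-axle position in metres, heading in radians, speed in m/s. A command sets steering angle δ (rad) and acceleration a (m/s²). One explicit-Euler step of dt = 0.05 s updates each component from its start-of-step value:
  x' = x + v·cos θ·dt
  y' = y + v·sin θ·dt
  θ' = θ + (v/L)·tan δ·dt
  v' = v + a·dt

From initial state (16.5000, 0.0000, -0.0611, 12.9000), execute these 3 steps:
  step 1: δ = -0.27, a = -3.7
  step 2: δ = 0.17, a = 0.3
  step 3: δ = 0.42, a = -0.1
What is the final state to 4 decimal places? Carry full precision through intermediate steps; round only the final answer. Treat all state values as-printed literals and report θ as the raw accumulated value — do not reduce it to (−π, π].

(18.4076, -0.1825, 0.0284, 12.7250)

after step 1 (δ=-0.27, a=-3.7): (17.143796, -0.039385, -0.135479, 12.715000)
after step 2 (δ=0.17, a=0.3): (17.773721, -0.125252, -0.090008, 12.730000)
after step 3 (δ=0.42, a=-0.1): (18.407644, -0.182465, 0.028427, 12.725000)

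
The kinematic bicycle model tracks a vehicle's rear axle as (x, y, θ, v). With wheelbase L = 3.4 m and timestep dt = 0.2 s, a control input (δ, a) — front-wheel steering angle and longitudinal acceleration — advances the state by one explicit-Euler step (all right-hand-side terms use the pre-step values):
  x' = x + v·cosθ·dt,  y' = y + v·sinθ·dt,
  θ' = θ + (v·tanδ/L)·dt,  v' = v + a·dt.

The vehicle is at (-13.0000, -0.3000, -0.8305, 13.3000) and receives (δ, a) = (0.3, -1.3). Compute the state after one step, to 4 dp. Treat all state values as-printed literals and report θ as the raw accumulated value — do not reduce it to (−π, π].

(-11.2058, -2.2638, -0.5885, 13.0400)

x' = -13.0000 + 13.3000·cos(-0.8305)·0.2 = -11.2058
y' = -0.3000 + 13.3000·sin(-0.8305)·0.2 = -2.2638
θ' = -0.8305 + (13.3000/3.4)·tan(0.3)·0.2 = -0.5885
v' = 13.3000 − 1.3000·0.2 = 13.0400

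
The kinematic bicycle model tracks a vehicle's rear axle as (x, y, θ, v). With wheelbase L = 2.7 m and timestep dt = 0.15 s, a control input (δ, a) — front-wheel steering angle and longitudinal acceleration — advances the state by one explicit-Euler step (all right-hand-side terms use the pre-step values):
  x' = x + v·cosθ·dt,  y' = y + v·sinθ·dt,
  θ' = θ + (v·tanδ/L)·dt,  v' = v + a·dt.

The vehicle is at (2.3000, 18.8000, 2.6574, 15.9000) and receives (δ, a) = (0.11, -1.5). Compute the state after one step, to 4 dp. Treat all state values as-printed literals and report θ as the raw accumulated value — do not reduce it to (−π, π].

(0.1892, 19.9102, 2.7550, 15.6750)

x' = 2.3000 + 15.9000·cos(2.6574)·0.15 = 0.1892
y' = 18.8000 + 15.9000·sin(2.6574)·0.15 = 19.9102
θ' = 2.6574 + (15.9000/2.7)·tan(0.11)·0.15 = 2.7550
v' = 15.9000 − 1.5000·0.15 = 15.6750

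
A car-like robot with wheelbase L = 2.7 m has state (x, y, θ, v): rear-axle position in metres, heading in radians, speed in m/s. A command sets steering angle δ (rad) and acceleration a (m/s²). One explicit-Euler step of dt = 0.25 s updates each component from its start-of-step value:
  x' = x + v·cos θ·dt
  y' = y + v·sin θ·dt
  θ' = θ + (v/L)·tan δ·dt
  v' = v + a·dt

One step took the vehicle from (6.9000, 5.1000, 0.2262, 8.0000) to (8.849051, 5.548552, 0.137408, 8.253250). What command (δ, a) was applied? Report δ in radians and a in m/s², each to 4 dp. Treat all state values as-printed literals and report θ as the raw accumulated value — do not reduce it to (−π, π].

δ = -0.1193, a = 1.0130

a = (v'−v)/dt = (0.253250)/0.25 = 1.0130
Δθ = θ'−θ = -0.088792;  (v·dt/L) = 8.0000·0.25/2.7 = 0.740741
tan δ = Δθ·L/(v·dt) = -0.119869  →  δ = -0.1193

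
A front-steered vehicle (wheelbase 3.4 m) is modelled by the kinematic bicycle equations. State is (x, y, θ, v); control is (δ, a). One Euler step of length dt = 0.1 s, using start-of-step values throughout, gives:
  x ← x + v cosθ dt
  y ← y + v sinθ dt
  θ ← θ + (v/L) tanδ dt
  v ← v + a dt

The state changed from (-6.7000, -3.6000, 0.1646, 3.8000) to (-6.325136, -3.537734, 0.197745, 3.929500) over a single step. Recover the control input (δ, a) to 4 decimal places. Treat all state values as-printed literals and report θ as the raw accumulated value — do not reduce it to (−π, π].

a = (v'−v)/dt = (0.129500)/0.1 = 1.2950
Δθ = θ'−θ = 0.033145;  (v·dt/L) = 3.8000·0.1/3.4 = 0.111765
tan δ = Δθ·L/(v·dt) = 0.296561  →  δ = 0.2883

δ = 0.2883, a = 1.2950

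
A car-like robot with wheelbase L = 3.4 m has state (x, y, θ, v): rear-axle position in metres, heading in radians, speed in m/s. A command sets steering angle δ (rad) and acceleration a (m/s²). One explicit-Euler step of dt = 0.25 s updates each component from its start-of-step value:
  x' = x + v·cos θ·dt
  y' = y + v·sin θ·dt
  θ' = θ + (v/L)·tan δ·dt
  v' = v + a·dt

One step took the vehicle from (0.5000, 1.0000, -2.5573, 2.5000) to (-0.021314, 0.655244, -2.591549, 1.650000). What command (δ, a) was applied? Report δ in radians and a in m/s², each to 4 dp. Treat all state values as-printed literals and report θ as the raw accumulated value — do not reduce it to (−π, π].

a = (v'−v)/dt = (-0.850000)/0.25 = -3.4000
Δθ = θ'−θ = -0.034249;  (v·dt/L) = 2.5000·0.25/3.4 = 0.183824
tan δ = Δθ·L/(v·dt) = -0.186315  →  δ = -0.1842

δ = -0.1842, a = -3.4000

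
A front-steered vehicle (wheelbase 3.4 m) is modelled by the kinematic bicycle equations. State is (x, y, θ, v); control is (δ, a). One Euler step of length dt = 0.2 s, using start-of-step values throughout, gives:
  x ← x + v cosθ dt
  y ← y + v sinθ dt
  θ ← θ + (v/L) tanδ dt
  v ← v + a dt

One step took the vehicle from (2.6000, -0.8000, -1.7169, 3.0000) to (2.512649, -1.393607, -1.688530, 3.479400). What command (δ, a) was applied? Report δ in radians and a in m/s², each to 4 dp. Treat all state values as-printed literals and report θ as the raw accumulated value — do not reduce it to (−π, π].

δ = 0.1594, a = 2.3970

a = (v'−v)/dt = (0.479400)/0.2 = 2.3970
Δθ = θ'−θ = 0.028370;  (v·dt/L) = 3.0000·0.2/3.4 = 0.176471
tan δ = Δθ·L/(v·dt) = 0.160763  →  δ = 0.1594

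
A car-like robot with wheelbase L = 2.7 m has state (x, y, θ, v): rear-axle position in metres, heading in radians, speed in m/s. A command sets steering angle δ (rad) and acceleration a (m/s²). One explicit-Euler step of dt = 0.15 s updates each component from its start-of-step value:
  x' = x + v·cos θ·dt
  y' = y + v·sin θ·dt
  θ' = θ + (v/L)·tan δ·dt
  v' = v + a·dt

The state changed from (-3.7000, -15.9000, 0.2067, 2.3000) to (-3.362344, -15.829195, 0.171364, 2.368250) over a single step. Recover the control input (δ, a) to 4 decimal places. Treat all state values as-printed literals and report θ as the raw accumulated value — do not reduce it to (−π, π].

a = (v'−v)/dt = (0.068250)/0.15 = 0.4550
Δθ = θ'−θ = -0.035336;  (v·dt/L) = 2.3000·0.15/2.7 = 0.127778
tan δ = Δθ·L/(v·dt) = -0.276543  →  δ = -0.2698

δ = -0.2698, a = 0.4550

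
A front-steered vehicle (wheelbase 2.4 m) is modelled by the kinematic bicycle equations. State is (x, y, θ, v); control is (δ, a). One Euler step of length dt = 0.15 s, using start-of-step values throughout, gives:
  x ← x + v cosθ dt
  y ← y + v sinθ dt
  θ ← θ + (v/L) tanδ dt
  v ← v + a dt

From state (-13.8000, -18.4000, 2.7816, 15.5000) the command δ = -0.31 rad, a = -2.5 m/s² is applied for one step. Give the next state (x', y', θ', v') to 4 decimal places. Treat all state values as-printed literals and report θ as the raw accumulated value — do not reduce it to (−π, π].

(-15.9760, -17.5810, 2.4713, 15.1250)

x' = -13.8000 + 15.5000·cos(2.7816)·0.15 = -15.9760
y' = -18.4000 + 15.5000·sin(2.7816)·0.15 = -17.5810
θ' = 2.7816 + (15.5000/2.4)·tan(-0.31)·0.15 = 2.4713
v' = 15.5000 − 2.5000·0.15 = 15.1250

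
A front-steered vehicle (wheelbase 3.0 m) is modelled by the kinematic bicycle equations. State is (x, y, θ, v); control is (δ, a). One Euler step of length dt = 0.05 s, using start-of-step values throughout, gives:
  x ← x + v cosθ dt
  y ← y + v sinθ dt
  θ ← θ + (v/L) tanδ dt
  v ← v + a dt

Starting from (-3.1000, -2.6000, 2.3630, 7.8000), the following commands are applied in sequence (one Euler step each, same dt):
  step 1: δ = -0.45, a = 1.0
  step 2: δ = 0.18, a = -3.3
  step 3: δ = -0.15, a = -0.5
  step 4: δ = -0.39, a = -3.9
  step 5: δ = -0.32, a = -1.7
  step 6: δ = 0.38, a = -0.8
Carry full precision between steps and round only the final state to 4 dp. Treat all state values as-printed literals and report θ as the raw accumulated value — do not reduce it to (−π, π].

after step 1 (δ=-0.45, a=1.0): (-3.377642, -2.326111, 2.300203, 7.850000)
after step 2 (δ=0.18, a=-3.3): (-3.639215, -2.033475, 2.324011, 7.685000)
after step 3 (δ=-0.15, a=-0.5): (-3.902037, -1.753167, 2.304653, 7.660000)
after step 4 (δ=-0.39, a=-3.9): (-4.158546, -1.468752, 2.252175, 7.465000)
after step 5 (δ=-0.32, a=-1.7): (-4.393643, -1.178847, 2.210944, 7.380000)
after step 6 (δ=0.38, a=-0.8): (-4.614052, -0.882906, 2.260072, 7.340000)

(-4.6141, -0.8829, 2.2601, 7.3400)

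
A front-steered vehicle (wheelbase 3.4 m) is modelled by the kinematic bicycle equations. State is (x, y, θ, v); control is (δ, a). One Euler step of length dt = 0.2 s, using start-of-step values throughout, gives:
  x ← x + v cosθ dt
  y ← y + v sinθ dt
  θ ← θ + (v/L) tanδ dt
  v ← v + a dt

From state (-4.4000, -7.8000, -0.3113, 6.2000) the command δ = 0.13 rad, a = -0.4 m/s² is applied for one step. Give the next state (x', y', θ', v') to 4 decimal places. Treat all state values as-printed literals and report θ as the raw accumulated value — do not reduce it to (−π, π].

x' = -4.4000 + 6.2000·cos(-0.3113)·0.2 = -3.2196
y' = -7.8000 + 6.2000·sin(-0.3113)·0.2 = -8.1798
θ' = -0.3113 + (6.2000/3.4)·tan(0.13)·0.2 = -0.2636
v' = 6.2000 − 0.4000·0.2 = 6.1200

(-3.2196, -8.1798, -0.2636, 6.1200)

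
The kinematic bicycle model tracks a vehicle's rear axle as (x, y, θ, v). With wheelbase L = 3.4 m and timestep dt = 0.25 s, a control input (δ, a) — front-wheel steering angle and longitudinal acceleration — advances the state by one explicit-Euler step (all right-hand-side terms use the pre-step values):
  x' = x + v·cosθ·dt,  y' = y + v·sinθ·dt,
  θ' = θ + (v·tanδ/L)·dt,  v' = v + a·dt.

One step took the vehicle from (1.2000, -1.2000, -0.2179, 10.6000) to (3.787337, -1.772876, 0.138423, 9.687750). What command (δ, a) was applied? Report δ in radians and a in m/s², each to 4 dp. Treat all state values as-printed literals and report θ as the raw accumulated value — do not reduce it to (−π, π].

a = (v'−v)/dt = (-0.912250)/0.25 = -3.6490
Δθ = θ'−θ = 0.356323;  (v·dt/L) = 10.6000·0.25/3.4 = 0.779412
tan δ = Δθ·L/(v·dt) = 0.457169  →  δ = 0.4288

δ = 0.4288, a = -3.6490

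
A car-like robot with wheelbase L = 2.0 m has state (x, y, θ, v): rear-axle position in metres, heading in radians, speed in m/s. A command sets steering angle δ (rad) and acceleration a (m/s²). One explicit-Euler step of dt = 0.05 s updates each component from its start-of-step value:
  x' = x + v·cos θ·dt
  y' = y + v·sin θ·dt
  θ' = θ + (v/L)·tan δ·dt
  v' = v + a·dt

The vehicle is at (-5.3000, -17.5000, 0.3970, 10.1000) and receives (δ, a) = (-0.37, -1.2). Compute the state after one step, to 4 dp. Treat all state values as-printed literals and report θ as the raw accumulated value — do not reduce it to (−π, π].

x' = -5.3000 + 10.1000·cos(0.3970)·0.05 = -4.8343
y' = -17.5000 + 10.1000·sin(0.3970)·0.05 = -17.3047
θ' = 0.3970 + (10.1000/2.0)·tan(-0.37)·0.05 = 0.2991
v' = 10.1000 − 1.2000·0.05 = 10.0400

(-4.8343, -17.3047, 0.2991, 10.0400)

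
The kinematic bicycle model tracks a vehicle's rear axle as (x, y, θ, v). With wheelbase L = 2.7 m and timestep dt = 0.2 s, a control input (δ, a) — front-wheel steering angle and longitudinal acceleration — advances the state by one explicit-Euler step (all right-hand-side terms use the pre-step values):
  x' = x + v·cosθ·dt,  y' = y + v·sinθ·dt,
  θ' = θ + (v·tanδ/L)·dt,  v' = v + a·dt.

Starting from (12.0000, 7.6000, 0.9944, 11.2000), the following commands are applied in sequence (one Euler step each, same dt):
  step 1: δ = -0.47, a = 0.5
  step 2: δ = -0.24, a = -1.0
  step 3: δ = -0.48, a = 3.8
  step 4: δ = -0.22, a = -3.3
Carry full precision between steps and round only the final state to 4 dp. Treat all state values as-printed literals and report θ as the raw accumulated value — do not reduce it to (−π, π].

after step 1 (δ=-0.47, a=0.5): (13.220814, 9.478088, 0.572976, 11.300000)
after step 2 (δ=-0.24, a=-1.0): (15.119871, 10.703314, 0.368139, 11.100000)
after step 3 (δ=-0.48, a=3.8): (17.191128, 11.502248, -0.059918, 11.860000)
after step 4 (δ=-0.22, a=-3.3): (19.558871, 11.360207, -0.256372, 11.200000)

(19.5589, 11.3602, -0.2564, 11.2000)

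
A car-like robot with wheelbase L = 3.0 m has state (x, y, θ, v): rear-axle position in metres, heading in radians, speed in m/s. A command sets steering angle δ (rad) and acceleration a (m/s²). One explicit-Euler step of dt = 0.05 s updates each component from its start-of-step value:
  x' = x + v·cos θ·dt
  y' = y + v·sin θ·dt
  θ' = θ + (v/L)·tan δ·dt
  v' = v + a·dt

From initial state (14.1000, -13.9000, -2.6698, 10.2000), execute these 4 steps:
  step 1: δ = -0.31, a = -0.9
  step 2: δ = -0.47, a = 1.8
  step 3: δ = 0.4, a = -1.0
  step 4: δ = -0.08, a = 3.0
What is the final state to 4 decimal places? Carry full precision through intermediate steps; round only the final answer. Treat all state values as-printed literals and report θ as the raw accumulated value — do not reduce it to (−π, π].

after step 1 (δ=-0.31, a=-0.9): (13.645715, -14.131787, -2.724256, 10.155000)
after step 2 (δ=-0.47, a=1.8): (13.181544, -14.337592, -2.810229, 10.245000)
after step 3 (δ=0.4, a=-1.0): (12.697161, -14.504244, -2.738037, 10.195000)
after step 4 (δ=-0.08, a=3.0): (12.228359, -14.704418, -2.751659, 10.345000)

(12.2284, -14.7044, -2.7517, 10.3450)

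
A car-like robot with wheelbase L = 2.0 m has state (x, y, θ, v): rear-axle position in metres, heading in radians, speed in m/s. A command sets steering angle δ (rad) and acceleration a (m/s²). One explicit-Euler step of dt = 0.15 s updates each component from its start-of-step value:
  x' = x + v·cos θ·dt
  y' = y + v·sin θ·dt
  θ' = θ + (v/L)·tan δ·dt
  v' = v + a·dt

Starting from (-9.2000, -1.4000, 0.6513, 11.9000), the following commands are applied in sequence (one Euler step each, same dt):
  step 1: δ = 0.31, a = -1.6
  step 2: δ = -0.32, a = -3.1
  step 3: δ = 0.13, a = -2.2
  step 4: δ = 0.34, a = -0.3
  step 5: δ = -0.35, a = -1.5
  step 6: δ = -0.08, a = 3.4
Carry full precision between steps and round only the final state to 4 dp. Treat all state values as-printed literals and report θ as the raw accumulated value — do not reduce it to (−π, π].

(-2.2432, 5.7103, 0.6855, 11.1050)

after step 1 (δ=0.31, a=-1.6): (-7.780396, -0.317896, 0.937192, 11.660000)
after step 2 (δ=-0.32, a=-3.1): (-6.744895, 1.091621, 0.647392, 11.195000)
after step 3 (δ=0.13, a=-2.2): (-5.405426, 2.104391, 0.757163, 10.865000)
after step 4 (δ=0.34, a=-0.3): (-4.220943, 3.223805, 1.045414, 10.820000)
after step 5 (δ=-0.35, a=-1.5): (-3.406938, 4.627914, 0.749193, 10.595000)
after step 6 (δ=-0.08, a=3.4): (-2.243228, 5.710270, 0.685487, 11.105000)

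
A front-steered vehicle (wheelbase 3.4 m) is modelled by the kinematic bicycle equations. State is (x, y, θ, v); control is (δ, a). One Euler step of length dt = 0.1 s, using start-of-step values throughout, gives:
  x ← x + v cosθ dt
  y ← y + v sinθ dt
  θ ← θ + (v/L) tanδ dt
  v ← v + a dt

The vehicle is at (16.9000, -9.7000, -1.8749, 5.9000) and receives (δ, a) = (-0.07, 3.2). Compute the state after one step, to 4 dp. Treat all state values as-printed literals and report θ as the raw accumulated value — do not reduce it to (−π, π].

x' = 16.9000 + 5.9000·cos(-1.8749)·0.1 = 16.7233
y' = -9.7000 + 5.9000·sin(-1.8749)·0.1 = -10.2629
θ' = -1.8749 + (5.9000/3.4)·tan(-0.07)·0.1 = -1.8871
v' = 5.9000 + 3.2000·0.1 = 6.2200

(16.7233, -10.2629, -1.8871, 6.2200)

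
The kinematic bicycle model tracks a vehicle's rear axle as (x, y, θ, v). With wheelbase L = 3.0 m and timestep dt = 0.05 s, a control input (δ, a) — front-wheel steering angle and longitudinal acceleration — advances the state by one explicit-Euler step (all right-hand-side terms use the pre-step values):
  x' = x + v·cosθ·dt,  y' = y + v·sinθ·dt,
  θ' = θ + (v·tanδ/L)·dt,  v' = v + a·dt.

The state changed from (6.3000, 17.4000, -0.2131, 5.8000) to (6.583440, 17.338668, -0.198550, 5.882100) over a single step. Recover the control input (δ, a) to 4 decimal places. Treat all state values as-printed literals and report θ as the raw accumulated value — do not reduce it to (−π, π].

a = (v'−v)/dt = (0.082100)/0.05 = 1.6420
Δθ = θ'−θ = 0.014550;  (v·dt/L) = 5.8000·0.05/3.0 = 0.096667
tan δ = Δθ·L/(v·dt) = 0.150517  →  δ = 0.1494

δ = 0.1494, a = 1.6420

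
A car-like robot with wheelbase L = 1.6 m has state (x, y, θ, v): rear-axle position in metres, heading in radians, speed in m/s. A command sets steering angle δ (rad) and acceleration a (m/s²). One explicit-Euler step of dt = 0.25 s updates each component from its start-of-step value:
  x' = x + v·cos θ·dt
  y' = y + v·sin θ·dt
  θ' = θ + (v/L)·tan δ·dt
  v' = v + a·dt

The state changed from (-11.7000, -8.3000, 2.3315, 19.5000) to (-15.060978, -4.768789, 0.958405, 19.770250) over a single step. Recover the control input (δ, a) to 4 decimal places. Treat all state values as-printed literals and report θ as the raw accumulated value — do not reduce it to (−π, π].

a = (v'−v)/dt = (0.270250)/0.25 = 1.0810
Δθ = θ'−θ = -1.373095;  (v·dt/L) = 19.5000·0.25/1.6 = 3.046875
tan δ = Δθ·L/(v·dt) = -0.450657  →  δ = -0.4234

δ = -0.4234, a = 1.0810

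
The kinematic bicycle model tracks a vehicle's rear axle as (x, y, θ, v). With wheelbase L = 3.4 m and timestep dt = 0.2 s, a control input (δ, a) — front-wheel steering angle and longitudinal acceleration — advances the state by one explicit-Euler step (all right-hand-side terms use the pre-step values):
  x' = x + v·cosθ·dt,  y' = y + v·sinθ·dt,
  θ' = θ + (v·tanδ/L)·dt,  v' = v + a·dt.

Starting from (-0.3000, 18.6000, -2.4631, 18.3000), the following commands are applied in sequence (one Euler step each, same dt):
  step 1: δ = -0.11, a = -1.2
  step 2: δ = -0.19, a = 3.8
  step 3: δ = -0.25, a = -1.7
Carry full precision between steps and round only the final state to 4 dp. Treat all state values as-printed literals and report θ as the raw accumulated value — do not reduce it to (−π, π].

after step 1 (δ=-0.11, a=-1.2): (-3.149382, 16.302910, -2.581992, 18.060000)
after step 2 (δ=-0.19, a=3.8): (-6.210433, 14.385487, -2.786303, 18.820000)
after step 3 (δ=-0.25, a=-1.7): (-9.739355, 13.076135, -3.068982, 18.480000)

(-9.7394, 13.0761, -3.0690, 18.4800)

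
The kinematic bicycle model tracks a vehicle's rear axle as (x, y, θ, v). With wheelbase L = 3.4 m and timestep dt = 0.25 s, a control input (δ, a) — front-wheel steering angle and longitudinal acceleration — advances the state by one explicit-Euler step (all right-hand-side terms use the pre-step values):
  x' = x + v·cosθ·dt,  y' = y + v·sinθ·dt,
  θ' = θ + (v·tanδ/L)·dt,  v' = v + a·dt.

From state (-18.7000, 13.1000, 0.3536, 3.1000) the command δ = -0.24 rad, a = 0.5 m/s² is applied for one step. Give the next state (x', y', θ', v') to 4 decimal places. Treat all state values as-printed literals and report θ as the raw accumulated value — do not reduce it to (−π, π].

x' = -18.7000 + 3.1000·cos(0.3536)·0.25 = -17.9729
y' = 13.1000 + 3.1000·sin(0.3536)·0.25 = 13.3684
θ' = 0.3536 + (3.1000/3.4)·tan(-0.24)·0.25 = 0.2978
v' = 3.1000 + 0.5000·0.25 = 3.2250

(-17.9729, 13.3684, 0.2978, 3.2250)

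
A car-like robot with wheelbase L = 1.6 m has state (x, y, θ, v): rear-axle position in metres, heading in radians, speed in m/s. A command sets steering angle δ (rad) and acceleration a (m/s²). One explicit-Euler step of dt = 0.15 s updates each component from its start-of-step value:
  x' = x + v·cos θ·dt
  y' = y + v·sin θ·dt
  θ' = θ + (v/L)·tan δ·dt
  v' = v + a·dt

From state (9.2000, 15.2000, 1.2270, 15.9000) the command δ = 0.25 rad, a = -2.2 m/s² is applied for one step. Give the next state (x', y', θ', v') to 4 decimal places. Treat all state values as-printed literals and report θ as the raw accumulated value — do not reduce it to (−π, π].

(10.0039, 17.4454, 1.6076, 15.5700)

x' = 9.2000 + 15.9000·cos(1.2270)·0.15 = 10.0039
y' = 15.2000 + 15.9000·sin(1.2270)·0.15 = 17.4454
θ' = 1.2270 + (15.9000/1.6)·tan(0.25)·0.15 = 1.6076
v' = 15.9000 − 2.2000·0.15 = 15.5700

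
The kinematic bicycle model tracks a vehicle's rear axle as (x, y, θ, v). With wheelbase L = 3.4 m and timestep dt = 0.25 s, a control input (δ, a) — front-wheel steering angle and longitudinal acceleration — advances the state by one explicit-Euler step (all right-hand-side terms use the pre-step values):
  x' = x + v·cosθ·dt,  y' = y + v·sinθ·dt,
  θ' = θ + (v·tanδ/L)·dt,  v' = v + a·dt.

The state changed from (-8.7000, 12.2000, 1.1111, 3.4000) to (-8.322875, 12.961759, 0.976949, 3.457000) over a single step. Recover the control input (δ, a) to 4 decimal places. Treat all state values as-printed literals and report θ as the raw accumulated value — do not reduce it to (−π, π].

a = (v'−v)/dt = (0.057000)/0.25 = 0.2280
Δθ = θ'−θ = -0.134151;  (v·dt/L) = 3.4000·0.25/3.4 = 0.250000
tan δ = Δθ·L/(v·dt) = -0.536604  →  δ = -0.4925

δ = -0.4925, a = 0.2280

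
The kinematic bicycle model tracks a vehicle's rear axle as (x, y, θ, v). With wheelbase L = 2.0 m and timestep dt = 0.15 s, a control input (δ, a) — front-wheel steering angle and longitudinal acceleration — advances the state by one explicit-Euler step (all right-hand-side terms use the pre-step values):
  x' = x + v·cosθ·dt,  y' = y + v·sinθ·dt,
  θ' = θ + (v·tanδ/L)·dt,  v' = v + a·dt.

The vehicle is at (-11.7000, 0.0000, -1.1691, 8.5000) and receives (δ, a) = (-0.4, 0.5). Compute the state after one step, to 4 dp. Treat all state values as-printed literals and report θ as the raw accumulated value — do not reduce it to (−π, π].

x' = -11.7000 + 8.5000·cos(-1.1691)·0.15 = -11.2015
y' = 0.0000 + 8.5000·sin(-1.1691)·0.15 = -1.1735
θ' = -1.1691 + (8.5000/2.0)·tan(-0.4)·0.15 = -1.4386
v' = 8.5000 + 0.5000·0.15 = 8.5750

(-11.2015, -1.1735, -1.4386, 8.5750)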